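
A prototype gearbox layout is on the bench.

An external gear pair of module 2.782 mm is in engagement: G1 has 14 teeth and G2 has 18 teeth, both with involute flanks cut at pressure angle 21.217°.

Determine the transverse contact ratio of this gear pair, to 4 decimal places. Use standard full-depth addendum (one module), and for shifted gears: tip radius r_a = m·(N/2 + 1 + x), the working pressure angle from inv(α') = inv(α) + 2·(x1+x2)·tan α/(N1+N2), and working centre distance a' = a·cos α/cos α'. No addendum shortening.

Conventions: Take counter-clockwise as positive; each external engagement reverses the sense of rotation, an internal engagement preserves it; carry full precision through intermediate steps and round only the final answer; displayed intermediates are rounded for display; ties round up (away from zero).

1.4611

topology: single-mesh involute geometry — m = 2.782, 14T/18T pair
base radii: r_b1 = 18.153983, r_b2 = 23.340836
tip radii: r_a1 = 22.256000, r_a2 = 27.820000
no profile shift: α' = α, a' = a
action lengths: √(r_a1²−r_b1²) = 12.874876, √(r_a2²−r_b2²) = 15.137958
base pitch p_b = π·m·cos α = 8.147489
CR = (12.874876 + 15.137958 − 44.512000·sin 21.21700°)/8.147489 = 1.461050
contact ratio ≈ 1.4611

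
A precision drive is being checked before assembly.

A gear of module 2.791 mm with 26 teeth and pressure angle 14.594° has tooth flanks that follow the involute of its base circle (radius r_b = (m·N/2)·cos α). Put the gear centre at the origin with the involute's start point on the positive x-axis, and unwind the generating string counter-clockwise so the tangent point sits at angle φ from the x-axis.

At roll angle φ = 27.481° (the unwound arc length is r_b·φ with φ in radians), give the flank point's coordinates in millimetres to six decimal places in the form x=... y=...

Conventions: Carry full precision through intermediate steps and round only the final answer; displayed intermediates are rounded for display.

x=38.921798 y=1.261957

topology: single-mesh involute geometry — m = 2.791, N = 26
pitch radius r_p = m·N/2 = 2.791·26/2 = 36.283000
base radius r_b = r_p·cos α = 36.283000·cos 14.594° = 35.112349
roll angle φ = 27.481° = 0.47963393 rad
x = r_b·(cos φ + φ·sin φ) = 38.921798
y = r_b·(sin φ − φ·cos φ) = 1.261957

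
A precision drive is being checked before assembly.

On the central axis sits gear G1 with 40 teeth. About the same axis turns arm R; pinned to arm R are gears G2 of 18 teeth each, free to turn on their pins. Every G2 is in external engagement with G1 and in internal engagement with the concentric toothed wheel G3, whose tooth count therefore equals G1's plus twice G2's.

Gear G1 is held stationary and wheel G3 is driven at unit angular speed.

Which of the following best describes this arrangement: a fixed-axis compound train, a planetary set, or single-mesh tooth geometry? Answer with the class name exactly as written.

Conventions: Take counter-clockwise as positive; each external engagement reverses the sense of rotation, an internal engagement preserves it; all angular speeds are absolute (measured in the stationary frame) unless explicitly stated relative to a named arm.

class = planetary set [G3 = 40+2·18 = 76; Willis about the carrier]
classification: planetary set

planetary set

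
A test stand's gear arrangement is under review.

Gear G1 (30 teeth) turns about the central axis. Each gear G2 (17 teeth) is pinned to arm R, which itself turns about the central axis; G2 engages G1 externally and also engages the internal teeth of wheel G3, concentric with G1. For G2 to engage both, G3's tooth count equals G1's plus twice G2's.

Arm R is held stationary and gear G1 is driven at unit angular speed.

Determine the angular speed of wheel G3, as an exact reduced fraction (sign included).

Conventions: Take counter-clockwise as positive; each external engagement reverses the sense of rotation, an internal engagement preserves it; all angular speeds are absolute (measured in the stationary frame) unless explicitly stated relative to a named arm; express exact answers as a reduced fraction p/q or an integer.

recognized (axles ride arm R): planetary set, 30/17/64 teeth
ring teeth: 30 + 2·17 = 64
30(ω_sun−ω_arm) = −64(ω_ring−ω_arm),  ω_arm = 0, ω_sun = 1
ω_ring = 0 − (30/64)(1−0) = -15/32
exact speed ratio = -15/32

-15/32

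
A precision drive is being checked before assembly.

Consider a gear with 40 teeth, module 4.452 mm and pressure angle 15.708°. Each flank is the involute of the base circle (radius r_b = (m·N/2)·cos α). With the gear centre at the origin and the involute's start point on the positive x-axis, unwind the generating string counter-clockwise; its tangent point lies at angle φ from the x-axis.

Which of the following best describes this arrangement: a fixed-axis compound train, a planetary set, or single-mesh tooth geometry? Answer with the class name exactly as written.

single-mesh tooth geometry

recognized (one wheel, involute flank): single-mesh tooth geometry, m = 4.452, N = 40
classification: single-mesh tooth geometry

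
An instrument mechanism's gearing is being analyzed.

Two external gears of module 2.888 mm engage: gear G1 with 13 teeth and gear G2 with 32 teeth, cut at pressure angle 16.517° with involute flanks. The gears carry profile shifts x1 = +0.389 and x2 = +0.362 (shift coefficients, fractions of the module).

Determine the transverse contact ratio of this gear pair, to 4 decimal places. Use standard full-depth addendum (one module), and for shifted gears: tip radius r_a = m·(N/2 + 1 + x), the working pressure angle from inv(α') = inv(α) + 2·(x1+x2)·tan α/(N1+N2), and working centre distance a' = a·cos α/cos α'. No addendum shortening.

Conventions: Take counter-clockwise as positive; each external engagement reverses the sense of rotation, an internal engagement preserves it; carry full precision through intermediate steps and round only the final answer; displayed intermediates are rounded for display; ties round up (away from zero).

1.5121

class = single-mesh tooth geometry [involute pair 13T × 32T, m = 2.888]
base radii: r_b1 = 17.997381, r_b2 = 44.301246
tip radii: r_a1 = 22.783432, r_a2 = 50.141456
inv(α') = inv(16.517°) + 2·(+0.389+0.362)·tan α/(13+32) = 0.01815795  ⇒  α' = 21.31107°
a' = a·cos α / cos α' = 64.9800·cos 16.517°/cos 21.31107° = 66.871211
action lengths: √(r_a1²−r_b1²) = 13.970649, √(r_a2²−r_b2²) = 23.485425
base pitch p_b = π·m·cos α = 8.698529
CR = (13.970649 + 23.485425 − 66.871211·sin 21.31107°)/8.698529 = 1.512094
contact ratio ≈ 1.5121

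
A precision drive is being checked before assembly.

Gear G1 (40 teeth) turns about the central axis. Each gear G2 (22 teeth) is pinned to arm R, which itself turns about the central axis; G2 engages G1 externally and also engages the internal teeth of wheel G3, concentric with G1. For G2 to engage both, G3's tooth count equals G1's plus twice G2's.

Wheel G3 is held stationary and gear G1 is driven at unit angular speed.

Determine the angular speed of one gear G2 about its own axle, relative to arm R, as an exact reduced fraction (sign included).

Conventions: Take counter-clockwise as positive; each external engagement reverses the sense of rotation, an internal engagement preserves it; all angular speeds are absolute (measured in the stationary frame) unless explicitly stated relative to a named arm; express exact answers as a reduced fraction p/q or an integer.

-420/341

class = planetary set [G3 = 40+2·22 = 84; Willis about the carrier]
ring teeth: 40 + 2·22 = 84
40(ω_sun−ω_arm) = −84(ω_ring−ω_arm),  ω_ring = 0, ω_sun = 1
40(1−ω_arm) = −84(0−ω_arm)  ⇒  124·ω_arm = 40  ⇒  ω_arm = 10/31
sun–planet mesh: 40·(1−10/31) = −22·(ω_p−ω_arm)  ⇒  ω_p−ω_arm = -420/341
exact speed ratio = -420/341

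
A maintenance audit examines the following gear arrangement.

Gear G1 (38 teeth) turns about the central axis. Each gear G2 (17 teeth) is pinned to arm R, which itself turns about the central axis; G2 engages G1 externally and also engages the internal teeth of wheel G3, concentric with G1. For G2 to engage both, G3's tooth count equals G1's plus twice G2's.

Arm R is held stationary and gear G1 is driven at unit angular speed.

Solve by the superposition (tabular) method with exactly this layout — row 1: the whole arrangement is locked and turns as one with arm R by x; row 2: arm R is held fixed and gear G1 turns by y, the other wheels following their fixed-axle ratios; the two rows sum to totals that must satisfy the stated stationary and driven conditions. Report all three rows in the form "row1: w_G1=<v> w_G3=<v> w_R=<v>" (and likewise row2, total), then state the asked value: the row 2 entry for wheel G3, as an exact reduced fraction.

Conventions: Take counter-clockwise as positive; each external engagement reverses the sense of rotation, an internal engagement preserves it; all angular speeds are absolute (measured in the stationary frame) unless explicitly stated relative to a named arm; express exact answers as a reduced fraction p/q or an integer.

topology: planetary set — G1 38T / G2 17T / G3 72T, arm = carrier (Willis)
row 1 — lock + rotate with arm: ω_sun = ω_ring = ω_arm = x
superposition row 2 [arm held]: sun y, ring −(38/72)·y, arm 0
boundary: total ω_arm = x = 0 and total ω_sun = x + y = 1  ⇒  y = 1, x = 0
row 2 ring = −(38/72)·1 = -19/36
totals (row 1 + row 2): sun 0 + 1 = 1, ring 0 + (-19/36) = -19/36, arm 0 + 0 = 0
asked cell (row2, ring) = -19/36

row1: w_G1=0 w_G3=0 w_R=0
row2: w_G1=1 w_G3=-19/36 w_R=0
total: w_G1=1 w_G3=-19/36 w_R=0
asked value: -19/36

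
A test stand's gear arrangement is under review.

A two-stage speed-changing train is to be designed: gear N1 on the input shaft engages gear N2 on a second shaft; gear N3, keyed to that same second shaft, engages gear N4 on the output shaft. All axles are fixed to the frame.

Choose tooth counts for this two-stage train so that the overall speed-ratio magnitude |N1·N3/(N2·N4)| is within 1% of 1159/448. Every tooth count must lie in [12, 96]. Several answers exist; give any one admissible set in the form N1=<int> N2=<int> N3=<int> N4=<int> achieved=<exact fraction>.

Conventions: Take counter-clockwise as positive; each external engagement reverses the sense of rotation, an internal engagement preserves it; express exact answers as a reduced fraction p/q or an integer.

topology: fixed-axis compound train — 2 stages, target 1159/448
target = 1159/448 in lowest terms: an exact hit needs N1·N3 = k·1159 and N2·N4 = k·448 for one integer k, every count in [12, 96]; additionally prefer no 1:1 stage (N1 ≠ N2, N3 ≠ N4)
k = 1: N1·N3 = 1159 = 19·61, N2·N4 = 448 = 14·32
achieved = 19·61/(14·32) = 1159/448; |achieved − target| = 0 ≤ 1159/44800 ✓

N1=19 N2=14 N3=61 N4=32 achieved=1159/448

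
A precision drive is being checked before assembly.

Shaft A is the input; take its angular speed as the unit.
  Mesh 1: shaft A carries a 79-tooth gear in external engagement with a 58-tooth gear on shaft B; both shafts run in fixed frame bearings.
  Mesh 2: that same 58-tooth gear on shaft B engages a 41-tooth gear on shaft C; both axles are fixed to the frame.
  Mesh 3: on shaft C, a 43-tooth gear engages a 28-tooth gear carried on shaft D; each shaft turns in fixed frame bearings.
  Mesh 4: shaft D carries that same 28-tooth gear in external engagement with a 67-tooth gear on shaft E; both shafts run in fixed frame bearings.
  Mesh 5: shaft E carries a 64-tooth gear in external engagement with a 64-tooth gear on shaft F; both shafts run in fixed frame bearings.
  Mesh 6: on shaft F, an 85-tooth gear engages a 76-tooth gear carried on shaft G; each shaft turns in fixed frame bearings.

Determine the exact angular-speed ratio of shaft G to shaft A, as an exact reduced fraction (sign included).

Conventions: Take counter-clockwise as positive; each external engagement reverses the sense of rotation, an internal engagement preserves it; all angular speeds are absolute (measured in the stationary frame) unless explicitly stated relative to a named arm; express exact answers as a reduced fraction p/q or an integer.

288745/208772

class = fixed-axis compound train [6 meshes; 6 ratios multiply, 6 sense flips]
mesh 1 [79T→58T]: running ratio 79/58, sense −
mesh 2 [58T→41T]: running ratio 79/41, sense +
mesh 3 [43T→28T]: running ratio 3397/1148, sense −
mesh 4 [28T→67T]: running ratio 3397/2747, sense +
mesh 5 [64T→64T]: running ratio 3397/2747, sense −
mesh 6 [85T→76T]: running ratio 288745/208772, sense +
ω_out/ω_in = 288745/208772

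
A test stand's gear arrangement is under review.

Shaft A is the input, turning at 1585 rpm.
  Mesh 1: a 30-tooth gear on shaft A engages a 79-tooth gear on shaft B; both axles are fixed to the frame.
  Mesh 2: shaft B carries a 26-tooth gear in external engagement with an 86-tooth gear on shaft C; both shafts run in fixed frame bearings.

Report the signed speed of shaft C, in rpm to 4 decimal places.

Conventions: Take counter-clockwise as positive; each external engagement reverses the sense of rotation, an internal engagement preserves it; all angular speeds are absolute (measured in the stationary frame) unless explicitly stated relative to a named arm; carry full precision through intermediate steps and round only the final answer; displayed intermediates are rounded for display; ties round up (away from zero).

2-mesh fixed-axis compound train (all bearings frame-fixed)
mesh 1 [30T→79T]: ω = 1585.0000×30/79 = 601.8987 rpm, sense flips to −
mesh 2 [26T→86T]: ω = 601.8987×26/86 = 181.9694 rpm, sense flips to +
signed output speed = +181.9694 rpm

+181.9694 rpm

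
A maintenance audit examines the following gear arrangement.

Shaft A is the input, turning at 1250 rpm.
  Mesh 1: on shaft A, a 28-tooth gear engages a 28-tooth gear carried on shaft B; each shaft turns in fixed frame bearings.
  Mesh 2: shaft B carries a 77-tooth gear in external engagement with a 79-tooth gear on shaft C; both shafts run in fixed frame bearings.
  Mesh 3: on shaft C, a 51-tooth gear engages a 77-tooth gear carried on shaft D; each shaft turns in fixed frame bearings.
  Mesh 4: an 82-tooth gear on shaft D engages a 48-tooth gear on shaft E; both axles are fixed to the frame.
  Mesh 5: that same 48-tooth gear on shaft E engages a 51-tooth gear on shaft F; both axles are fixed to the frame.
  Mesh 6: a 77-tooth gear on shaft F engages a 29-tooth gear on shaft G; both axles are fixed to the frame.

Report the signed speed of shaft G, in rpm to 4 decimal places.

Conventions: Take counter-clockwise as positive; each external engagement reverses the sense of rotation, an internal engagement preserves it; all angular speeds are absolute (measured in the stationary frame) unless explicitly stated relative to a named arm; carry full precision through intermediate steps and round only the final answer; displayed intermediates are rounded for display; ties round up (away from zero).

6-mesh fixed-axis compound train (all bearings frame-fixed)
mesh 1 [28T→28T]: ω = 1250.0000×28/28 = 1250.0000 rpm, sense flips to −
mesh 2 [77T→79T]: ω = 1250.0000×77/79 = 1218.3544 rpm, sense flips to +
mesh 3 [51T→77T]: ω = 1218.3544×51/77 = 806.9620 rpm, sense flips to −
mesh 4 [82T→48T]: ω = 806.9620×82/48 = 1378.5601 rpm, sense flips to +
mesh 5 [48T→51T]: ω = 1378.5601×48/51 = 1297.4684 rpm, sense flips to −
mesh 6 [77T→29T]: ω = 1297.4684×77/29 = 3445.0022 rpm, sense flips to +
signed output speed = +3445.0022 rpm

+3445.0022 rpm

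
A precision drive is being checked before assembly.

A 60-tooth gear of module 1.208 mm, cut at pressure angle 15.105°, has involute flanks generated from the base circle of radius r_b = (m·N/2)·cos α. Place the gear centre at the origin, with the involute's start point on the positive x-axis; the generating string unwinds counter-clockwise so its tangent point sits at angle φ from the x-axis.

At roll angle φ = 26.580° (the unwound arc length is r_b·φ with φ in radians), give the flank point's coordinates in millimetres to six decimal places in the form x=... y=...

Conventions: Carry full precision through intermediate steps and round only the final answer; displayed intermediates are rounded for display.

x=38.552644 y=1.139510

class = single-mesh tooth geometry [base-circle involute, m = 1.208, 60T]
pitch radius r_p = m·N/2 = 1.208·60/2 = 36.240000
base radius r_b = r_p·cos α = 36.240000·cos 15.105° = 34.987904
roll angle φ = 26.580° = 0.46390852 rad
x = r_b·(cos φ + φ·sin φ) = 38.552644
y = r_b·(sin φ − φ·cos φ) = 1.139510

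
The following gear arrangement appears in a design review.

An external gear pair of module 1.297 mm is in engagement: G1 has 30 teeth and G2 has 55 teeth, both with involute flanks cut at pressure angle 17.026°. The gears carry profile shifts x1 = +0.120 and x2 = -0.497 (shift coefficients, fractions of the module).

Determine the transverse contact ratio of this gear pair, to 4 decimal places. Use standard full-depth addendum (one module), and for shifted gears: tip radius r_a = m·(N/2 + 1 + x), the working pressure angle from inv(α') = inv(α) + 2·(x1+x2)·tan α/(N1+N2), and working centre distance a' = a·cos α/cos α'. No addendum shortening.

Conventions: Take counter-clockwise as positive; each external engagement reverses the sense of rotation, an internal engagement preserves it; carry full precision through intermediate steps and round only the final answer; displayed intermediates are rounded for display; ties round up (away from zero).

1.9907

class = single-mesh tooth geometry [involute pair 30T × 55T, m = 1.297]
base radii: r_b1 = 18.602326, r_b2 = 34.104264
tip radii: r_a1 = 20.907640, r_a2 = 36.319891
inv(α') = inv(17.026°) + 2·(+0.120-0.497)·tan α/(30+55) = 0.00635078  ⇒  α' = 15.15862°
a' = a·cos α / cos α' = 55.1225·cos 17.026°/cos 15.15862° = 54.606594
action lengths: √(r_a1²−r_b1²) = 9.543735, √(r_a2²−r_b2²) = 12.491343
base pitch p_b = π·m·cos α = 3.896062
CR = (9.543735 + 12.491343 − 54.606594·sin 15.15862°)/3.896062 = 1.990698
contact ratio ≈ 1.9907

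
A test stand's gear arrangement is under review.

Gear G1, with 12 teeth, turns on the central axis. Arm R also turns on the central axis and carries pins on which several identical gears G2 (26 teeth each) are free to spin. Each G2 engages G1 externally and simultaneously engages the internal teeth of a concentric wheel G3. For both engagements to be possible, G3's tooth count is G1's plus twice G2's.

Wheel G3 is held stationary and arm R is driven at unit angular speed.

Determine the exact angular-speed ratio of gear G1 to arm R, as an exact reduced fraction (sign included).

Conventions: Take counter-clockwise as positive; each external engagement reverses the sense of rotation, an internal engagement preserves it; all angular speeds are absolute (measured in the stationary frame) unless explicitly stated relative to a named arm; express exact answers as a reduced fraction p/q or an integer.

class = planetary set [G3 = 12+2·26 = 64; Willis about the carrier]
ring teeth: 12 + 2·26 = 64
12(ω_sun−ω_arm) = −64(ω_ring−ω_arm),  ω_ring = 0, ω_arm = 1
ω_sun = 1 − (64/12)(0−1) = 19/3
ω_out/ω_in = 19/3

19/3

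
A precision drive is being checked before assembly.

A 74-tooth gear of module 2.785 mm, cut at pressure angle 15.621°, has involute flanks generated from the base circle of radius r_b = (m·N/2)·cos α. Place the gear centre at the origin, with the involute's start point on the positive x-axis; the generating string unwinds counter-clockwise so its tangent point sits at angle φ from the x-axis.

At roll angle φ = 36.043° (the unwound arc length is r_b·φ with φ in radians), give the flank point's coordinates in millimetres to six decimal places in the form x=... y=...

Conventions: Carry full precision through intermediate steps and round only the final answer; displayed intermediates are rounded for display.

recognized (one wheel, involute flank): single-mesh tooth geometry, m = 2.785, N = 74
pitch radius r_p = m·N/2 = 2.785·74/2 = 103.045000
base radius r_b = r_p·cos α = 103.045000·cos 15.621° = 99.238923
roll angle φ = 36.043° = 0.62906902 rad
x = r_b·(cos φ + φ·sin φ) = 116.974405
y = r_b·(sin φ − φ·cos φ) = 7.913546

x=116.974405 y=7.913546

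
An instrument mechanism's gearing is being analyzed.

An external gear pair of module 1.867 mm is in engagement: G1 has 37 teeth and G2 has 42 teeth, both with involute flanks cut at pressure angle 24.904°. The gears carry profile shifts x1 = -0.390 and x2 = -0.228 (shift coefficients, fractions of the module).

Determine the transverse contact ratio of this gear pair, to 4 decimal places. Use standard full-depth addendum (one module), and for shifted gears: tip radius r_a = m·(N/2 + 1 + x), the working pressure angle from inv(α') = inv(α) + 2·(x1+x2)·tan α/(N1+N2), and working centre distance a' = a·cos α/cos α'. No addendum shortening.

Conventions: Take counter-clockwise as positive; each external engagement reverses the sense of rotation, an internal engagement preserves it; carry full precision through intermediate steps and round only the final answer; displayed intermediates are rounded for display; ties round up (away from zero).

class = single-mesh tooth geometry [involute pair 37T × 42T, m = 1.867]
base radii: r_b1 = 31.327831, r_b2 = 35.561322
tip radii: r_a1 = 35.678370, r_a2 = 40.648324
inv(α') = inv(24.904°) + 2·(-0.390-0.228)·tan α/(37+42) = 0.02234885  ⇒  α' = 22.77488°
a' = a·cos α / cos α' = 73.7465·cos 24.904°/cos 22.77488° = 72.545296
action lengths: √(r_a1²−r_b1²) = 17.073754, √(r_a2²−r_b2²) = 19.689556
base pitch p_b = π·m·cos α = 5.319961
CR = (17.073754 + 19.689556 − 72.545296·sin 22.77488°)/5.319961 = 1.631628
contact ratio ≈ 1.6316

1.6316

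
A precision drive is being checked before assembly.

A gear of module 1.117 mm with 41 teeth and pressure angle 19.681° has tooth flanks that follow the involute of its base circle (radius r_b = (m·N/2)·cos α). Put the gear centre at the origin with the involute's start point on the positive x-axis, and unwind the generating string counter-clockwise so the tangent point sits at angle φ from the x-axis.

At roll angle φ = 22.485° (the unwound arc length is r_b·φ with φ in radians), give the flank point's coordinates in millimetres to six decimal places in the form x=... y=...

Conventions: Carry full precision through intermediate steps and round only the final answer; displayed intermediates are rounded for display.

x=23.157703 y=0.427712

recognized (one wheel, involute flank): single-mesh tooth geometry, m = 1.117, N = 41
pitch radius r_p = m·N/2 = 1.117·41/2 = 22.898500
base radius r_b = r_p·cos α = 22.898500·cos 19.681° = 21.560822
roll angle φ = 22.485° = 0.39243728 rad
x = r_b·(cos φ + φ·sin φ) = 23.157703
y = r_b·(sin φ − φ·cos φ) = 0.427712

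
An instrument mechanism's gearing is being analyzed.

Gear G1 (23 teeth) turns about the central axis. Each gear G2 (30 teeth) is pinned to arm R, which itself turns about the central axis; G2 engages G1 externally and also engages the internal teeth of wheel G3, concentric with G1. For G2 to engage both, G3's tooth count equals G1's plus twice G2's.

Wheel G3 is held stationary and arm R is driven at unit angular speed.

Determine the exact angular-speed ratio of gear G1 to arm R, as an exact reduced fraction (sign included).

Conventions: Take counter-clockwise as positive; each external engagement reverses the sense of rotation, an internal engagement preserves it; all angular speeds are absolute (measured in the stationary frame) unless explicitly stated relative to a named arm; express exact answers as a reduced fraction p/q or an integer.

planetary set (23T centre, 30T on arm, 83T internal) — Willis relation
ring teeth: 23 + 2·30 = 83
23(ω_sun−ω_arm) = −83(ω_ring−ω_arm),  ω_ring = 0, ω_arm = 1
ω_sun = 1 − (83/23)(0−1) = 106/23
ω_out/ω_in = 106/23

106/23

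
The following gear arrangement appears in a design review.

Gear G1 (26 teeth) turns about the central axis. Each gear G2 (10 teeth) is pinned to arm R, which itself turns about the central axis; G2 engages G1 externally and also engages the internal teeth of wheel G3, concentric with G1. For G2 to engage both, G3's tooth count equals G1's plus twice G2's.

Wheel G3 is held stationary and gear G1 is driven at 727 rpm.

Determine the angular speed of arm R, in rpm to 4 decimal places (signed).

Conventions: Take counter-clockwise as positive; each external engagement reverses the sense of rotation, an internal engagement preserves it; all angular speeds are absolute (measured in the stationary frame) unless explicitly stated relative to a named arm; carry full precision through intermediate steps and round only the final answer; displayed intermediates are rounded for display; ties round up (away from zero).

+262.5278 rpm

recognized (axles ride arm R): planetary set, 26/10/46 teeth
normalise by the input: solve with ω_sun = 1, then scale by 727 rpm
ring teeth: 26 + 2·10 = 46
26(ω_sun−ω_arm) = −46(ω_ring−ω_arm),  ω_ring = 0, ω_sun = 1
26(1−ω_arm) = −46(0−ω_arm)  ⇒  72·ω_arm = 26  ⇒  ω_arm = 13/36
scale: ω_arm = 13/36 × 727 rpm = +262.5278 rpm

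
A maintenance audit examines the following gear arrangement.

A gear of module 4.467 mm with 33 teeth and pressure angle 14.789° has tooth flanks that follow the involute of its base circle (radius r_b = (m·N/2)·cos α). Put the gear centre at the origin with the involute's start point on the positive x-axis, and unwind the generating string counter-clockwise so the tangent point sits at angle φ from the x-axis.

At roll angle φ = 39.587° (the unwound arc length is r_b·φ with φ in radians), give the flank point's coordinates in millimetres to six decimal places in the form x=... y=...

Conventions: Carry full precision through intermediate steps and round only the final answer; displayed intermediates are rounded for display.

single-mesh involute tooth geometry (33T wheel at module 4.467)
pitch radius r_p = m·N/2 = 4.467·33/2 = 73.705500
base radius r_b = r_p·cos α = 73.705500·cos 14.789° = 71.263815
roll angle φ = 39.587° = 0.69092349 rad
x = r_b·(cos φ + φ·sin φ) = 86.296792
y = r_b·(sin φ − φ·cos φ) = 7.467275

x=86.296792 y=7.467275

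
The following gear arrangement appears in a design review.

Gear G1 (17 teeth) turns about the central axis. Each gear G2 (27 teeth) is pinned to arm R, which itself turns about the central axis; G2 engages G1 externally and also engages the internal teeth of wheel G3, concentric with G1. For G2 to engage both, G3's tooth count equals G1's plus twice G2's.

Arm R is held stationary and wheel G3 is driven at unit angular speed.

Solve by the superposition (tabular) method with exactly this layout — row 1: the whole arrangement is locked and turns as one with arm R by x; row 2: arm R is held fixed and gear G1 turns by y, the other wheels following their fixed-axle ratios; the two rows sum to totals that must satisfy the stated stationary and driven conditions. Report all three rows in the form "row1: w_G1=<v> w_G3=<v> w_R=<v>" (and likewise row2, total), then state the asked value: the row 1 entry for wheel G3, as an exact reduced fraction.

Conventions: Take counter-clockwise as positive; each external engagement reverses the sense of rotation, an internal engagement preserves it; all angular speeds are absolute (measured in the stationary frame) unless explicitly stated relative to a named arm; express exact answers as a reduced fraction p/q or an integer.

row1: w_G1=0 w_G3=0 w_R=0
row2: w_G1=-71/17 w_G3=1 w_R=0
total: w_G1=-71/17 w_G3=1 w_R=0
asked value: 0

topology: planetary set — G1 17T / G2 27T / G3 71T, arm = carrier (Willis)
row 1 — lock + rotate with arm: ω_sun = ω_ring = ω_arm = x
row 2 — arm fixed, fixed-axis ratios: sun y, ring −(17/71)·y, arm 0
boundary: total ω_arm = x = 0 and total ω_ring = x − (17/71)·y = 1  ⇒  y = -71/17, x = 0
row 2 ring = −(17/71)·(-71/17) = 1
totals (row 1 + row 2): sun 0 + (-71/17) = -71/17, ring 0 + 1 = 1, arm 0 + 0 = 0
asked cell (row1, ring) = 0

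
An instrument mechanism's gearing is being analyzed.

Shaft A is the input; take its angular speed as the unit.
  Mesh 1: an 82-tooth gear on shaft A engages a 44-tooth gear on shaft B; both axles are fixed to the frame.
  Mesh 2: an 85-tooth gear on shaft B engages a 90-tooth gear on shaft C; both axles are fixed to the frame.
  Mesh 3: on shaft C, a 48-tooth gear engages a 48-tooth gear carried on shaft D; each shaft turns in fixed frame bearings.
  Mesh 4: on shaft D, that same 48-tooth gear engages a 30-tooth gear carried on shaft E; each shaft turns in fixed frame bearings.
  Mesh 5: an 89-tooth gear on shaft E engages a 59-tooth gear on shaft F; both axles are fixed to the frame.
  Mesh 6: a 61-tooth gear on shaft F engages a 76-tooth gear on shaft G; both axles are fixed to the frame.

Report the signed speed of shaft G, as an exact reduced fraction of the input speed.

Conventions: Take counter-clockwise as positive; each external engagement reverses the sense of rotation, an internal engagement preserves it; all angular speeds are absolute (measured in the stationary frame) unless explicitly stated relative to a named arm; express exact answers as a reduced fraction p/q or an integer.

6-mesh fixed-axis compound train (all bearings frame-fixed)
mesh 1 [82T→44T]: |ω|/ω_in = 1×82/44 = 41/22, sense flips to −
mesh 2 [85T→90T]: |ω|/ω_in = (41/22)×85/90 = 697/396, sense flips to +
mesh 3 [48T→48T]: |ω|/ω_in = (697/396)×48/48 = 697/396, sense flips to −
mesh 4 [48T→30T]: |ω|/ω_in = (697/396)×48/30 = 1394/495, sense flips to +
mesh 5 [89T→59T]: |ω|/ω_in = (1394/495)×89/59 = 124066/29205, sense flips to −
mesh 6 [61T→76T]: |ω|/ω_in = (124066/29205)×61/76 = 3784013/1109790, sense flips to +
signed output speed (× input speed) = 3784013/1109790

3784013/1109790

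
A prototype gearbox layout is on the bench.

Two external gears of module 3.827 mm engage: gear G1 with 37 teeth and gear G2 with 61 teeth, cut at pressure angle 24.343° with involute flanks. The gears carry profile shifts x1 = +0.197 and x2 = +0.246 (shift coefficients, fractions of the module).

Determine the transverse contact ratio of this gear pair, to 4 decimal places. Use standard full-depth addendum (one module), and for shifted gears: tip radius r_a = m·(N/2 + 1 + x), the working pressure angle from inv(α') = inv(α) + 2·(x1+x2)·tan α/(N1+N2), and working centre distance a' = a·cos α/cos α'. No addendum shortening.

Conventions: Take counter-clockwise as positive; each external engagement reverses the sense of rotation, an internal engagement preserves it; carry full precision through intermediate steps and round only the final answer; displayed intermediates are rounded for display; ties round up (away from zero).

class = single-mesh tooth geometry [involute pair 37T × 61T, m = 3.827]
base radii: r_b1 = 64.505013, r_b2 = 106.346102
tip radii: r_a1 = 75.380419, r_a2 = 121.491942
inv(α') = inv(24.343°) + 2·(+0.197+0.246)·tan α/(37+61) = 0.03164587  ⇒  α' = 25.43162°
a' = a·cos α / cos α' = 187.5230·cos 24.343°/cos 25.43162° = 189.183261
action lengths: √(r_a1²−r_b1²) = 39.003986, √(r_a2²−r_b2²) = 58.743498
base pitch p_b = π·m·cos α = 10.953972
CR = (39.003986 + 58.743498 − 189.183261·sin 25.43162°)/10.953972 = 1.506837
contact ratio ≈ 1.5068

1.5068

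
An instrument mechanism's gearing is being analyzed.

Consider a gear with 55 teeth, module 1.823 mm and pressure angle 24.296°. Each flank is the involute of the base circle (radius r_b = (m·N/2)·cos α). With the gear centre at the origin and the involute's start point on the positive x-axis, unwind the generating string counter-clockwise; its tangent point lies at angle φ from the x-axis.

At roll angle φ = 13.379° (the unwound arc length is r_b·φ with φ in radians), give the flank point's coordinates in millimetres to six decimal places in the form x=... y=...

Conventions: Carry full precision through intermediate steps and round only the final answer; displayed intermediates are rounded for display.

single-mesh involute tooth geometry (55T wheel at module 1.823)
pitch radius r_p = m·N/2 = 1.823·55/2 = 50.132500
base radius r_b = r_p·cos α = 50.132500·cos 24.296° = 45.692365
roll angle φ = 13.379° = 0.23350760 rad
x = r_b·(cos φ + φ·sin φ) = 46.921142
y = r_b·(sin φ − φ·cos φ) = 0.192866

x=46.921142 y=0.192866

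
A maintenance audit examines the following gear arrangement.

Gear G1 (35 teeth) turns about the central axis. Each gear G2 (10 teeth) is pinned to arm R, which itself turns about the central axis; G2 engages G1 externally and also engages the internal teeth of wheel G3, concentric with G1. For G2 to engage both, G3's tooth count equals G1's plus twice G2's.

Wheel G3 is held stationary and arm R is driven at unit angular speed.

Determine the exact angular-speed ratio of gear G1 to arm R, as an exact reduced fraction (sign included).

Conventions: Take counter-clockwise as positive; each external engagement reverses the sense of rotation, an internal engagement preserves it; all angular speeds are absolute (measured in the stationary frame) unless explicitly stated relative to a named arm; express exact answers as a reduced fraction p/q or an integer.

recognized (axles ride arm R): planetary set, 35/10/55 teeth
ring teeth: 35 + 2·10 = 55
35(ω_sun−ω_arm) = −55(ω_ring−ω_arm),  ω_ring = 0, ω_arm = 1
ω_sun = 1 − (55/35)(0−1) = 18/7
ω_out/ω_in = 18/7

18/7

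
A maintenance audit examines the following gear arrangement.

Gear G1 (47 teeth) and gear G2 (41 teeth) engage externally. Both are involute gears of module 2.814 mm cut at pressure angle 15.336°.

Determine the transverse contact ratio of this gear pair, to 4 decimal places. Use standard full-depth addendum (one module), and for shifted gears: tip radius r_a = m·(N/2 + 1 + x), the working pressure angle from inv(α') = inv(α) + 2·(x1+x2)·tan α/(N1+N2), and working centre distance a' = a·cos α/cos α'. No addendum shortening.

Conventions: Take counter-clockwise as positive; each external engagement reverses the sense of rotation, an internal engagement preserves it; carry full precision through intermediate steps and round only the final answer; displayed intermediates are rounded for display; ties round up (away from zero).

recognized (one external pair, fixed centres): single-mesh tooth geometry, m = 2.814, N1 = 47, N2 = 41
base radii: r_b1 = 63.774241, r_b2 = 55.632849
tip radii: r_a1 = 68.943000, r_a2 = 60.501000
no profile shift: α' = α, a' = a
action lengths: √(r_a1²−r_b1²) = 26.191285, √(r_a2²−r_b2²) = 23.777241
base pitch p_b = π·m·cos α = 8.525646
CR = (26.191285 + 23.777241 − 123.816000·sin 15.33600°)/8.525646 = 2.019998
contact ratio ≈ 2.0200

2.0200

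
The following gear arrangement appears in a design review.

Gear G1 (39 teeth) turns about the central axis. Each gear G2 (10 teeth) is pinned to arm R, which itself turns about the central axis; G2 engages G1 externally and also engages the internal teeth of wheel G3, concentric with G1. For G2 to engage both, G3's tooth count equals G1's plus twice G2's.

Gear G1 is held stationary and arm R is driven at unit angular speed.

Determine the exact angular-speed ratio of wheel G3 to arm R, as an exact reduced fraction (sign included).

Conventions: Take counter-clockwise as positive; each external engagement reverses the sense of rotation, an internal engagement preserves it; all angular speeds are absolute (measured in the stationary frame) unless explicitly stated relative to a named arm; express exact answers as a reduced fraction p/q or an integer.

class = planetary set [G3 = 39+2·10 = 59; Willis about the carrier]
ring teeth: 39 + 2·10 = 59
39(ω_sun−ω_arm) = −59(ω_ring−ω_arm),  ω_sun = 0, ω_arm = 1
ω_ring = 1 − (39/59)(0−1) = 98/59
ω_out/ω_in = 98/59

98/59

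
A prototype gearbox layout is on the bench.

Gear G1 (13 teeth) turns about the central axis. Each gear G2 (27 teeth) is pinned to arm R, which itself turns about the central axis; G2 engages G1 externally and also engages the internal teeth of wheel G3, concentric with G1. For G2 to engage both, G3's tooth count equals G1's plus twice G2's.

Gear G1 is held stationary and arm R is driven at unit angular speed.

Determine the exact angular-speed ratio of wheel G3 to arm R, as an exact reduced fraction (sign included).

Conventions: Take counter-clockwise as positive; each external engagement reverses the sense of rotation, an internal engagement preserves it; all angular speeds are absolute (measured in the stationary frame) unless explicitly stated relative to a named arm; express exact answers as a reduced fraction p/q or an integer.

80/67

recognized (axles ride arm R): planetary set, 13/27/67 teeth
ring teeth: 13 + 2·27 = 67
13(ω_sun−ω_arm) = −67(ω_ring−ω_arm),  ω_sun = 0, ω_arm = 1
ω_ring = 1 − (13/67)(0−1) = 80/67
ω_out/ω_in = 80/67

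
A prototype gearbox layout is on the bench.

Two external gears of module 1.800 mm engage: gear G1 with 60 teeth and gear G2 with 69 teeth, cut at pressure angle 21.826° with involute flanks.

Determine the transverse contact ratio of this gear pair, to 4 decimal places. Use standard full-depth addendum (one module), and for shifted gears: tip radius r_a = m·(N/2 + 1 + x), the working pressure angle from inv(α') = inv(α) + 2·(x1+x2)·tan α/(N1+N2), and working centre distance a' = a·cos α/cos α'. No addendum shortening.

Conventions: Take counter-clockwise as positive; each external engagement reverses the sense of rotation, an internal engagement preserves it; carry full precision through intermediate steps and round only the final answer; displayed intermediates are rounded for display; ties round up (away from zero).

single-mesh involute tooth geometry (60T engaging 69T at module 1.800)
base radii: r_b1 = 50.129129, r_b2 = 57.648499
tip radii: r_a1 = 55.800000, r_a2 = 63.900000
no profile shift: α' = α, a' = a
action lengths: √(r_a1²−r_b1²) = 24.509394, √(r_a2²−r_b2²) = 27.565569
base pitch p_b = π·m·cos α = 5.249510
CR = (24.509394 + 27.565569 − 116.100000·sin 21.82600°)/5.249510 = 1.697348
contact ratio ≈ 1.6973

1.6973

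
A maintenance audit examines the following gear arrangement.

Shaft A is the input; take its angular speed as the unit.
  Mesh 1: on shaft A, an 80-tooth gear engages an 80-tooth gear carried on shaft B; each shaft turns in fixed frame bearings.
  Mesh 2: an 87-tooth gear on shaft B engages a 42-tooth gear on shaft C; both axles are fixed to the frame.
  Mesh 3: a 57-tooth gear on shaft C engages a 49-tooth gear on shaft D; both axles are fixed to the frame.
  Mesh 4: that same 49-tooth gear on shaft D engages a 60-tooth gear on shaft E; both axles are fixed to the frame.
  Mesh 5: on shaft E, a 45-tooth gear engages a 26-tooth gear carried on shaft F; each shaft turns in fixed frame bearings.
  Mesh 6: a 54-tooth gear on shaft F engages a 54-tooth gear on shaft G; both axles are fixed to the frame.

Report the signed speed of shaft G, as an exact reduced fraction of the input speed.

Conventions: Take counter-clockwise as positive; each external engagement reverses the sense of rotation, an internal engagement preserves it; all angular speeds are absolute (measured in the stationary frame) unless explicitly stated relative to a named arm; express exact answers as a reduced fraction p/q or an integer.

4959/1456

6-mesh fixed-axis compound train (all bearings frame-fixed)
mesh 1 [80T→80T]: |ω|/ω_in = 1×80/80 = 1, sense flips to −
mesh 2 [87T→42T]: |ω|/ω_in = 1×87/42 = 29/14, sense flips to +
mesh 3 [57T→49T]: |ω|/ω_in = (29/14)×57/49 = 1653/686, sense flips to −
mesh 4 [49T→60T]: |ω|/ω_in = (1653/686)×49/60 = 551/280, sense flips to +
mesh 5 [45T→26T]: |ω|/ω_in = (551/280)×45/26 = 4959/1456, sense flips to −
mesh 6 [54T→54T]: |ω|/ω_in = (4959/1456)×54/54 = 4959/1456, sense flips to +
signed output speed (× input speed) = 4959/1456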